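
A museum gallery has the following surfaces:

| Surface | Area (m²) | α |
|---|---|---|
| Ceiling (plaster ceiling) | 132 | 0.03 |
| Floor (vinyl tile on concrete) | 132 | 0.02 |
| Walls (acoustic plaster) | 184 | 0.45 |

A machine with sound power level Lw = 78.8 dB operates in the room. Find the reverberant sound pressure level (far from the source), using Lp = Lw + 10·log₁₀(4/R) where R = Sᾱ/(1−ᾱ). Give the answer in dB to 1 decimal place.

Σ(Sᵢαᵢ) = 132·0.03 + 132·0.02 + 184·0.45 = 89.400; total area S = 448.0 m².
ᾱ = 0.1996, so room constant R = A/(1−ᾱ) = 111.694 m².
Lp = Lw + 10 log₁₀(4/R) = 78.8 -14.46 = 64.3 dB.

64.3 dB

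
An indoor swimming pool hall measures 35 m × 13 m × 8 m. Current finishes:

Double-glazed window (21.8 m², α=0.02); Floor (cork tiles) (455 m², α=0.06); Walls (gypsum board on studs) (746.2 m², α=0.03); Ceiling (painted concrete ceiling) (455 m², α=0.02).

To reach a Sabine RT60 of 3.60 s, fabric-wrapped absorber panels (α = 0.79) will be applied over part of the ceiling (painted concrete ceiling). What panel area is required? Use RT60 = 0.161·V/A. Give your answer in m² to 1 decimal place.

Total absorption A₁ = 21.8*0.02 + 455*0.06 + 746.2*0.03 + 455*0.02
  = 0.436 + 27.300 + 22.386 + 9.100 = 59.222 m² sabins.
Required A₂ = 0.161·3640/3.60 = 162.789 sabins.
ΔA needed = 162.789 − 59.222 = 103.567 sabins.
Net gain per m²: Δα = 0.79 − 0.02 = 0.77.
Panel area = 103.567 / 0.77 = 134.5 m².

134.5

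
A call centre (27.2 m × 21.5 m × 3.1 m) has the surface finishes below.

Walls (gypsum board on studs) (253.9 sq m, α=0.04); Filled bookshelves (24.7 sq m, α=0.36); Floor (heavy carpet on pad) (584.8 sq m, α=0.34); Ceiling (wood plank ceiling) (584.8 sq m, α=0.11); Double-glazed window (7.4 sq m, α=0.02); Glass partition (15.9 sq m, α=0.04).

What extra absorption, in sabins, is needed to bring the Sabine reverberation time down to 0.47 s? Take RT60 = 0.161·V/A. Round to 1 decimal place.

338.0 sabins

Total absorption A₁ = 253.9×0.04 + 24.7×0.36 + 584.8×0.34 + 584.8×0.11 + 7.4×0.02 + 15.9×0.04
  = 10.156 + 8.892 + 198.832 + 64.328 + 0.148 + 0.636 = 282.992 sq m sabins.
Target A₂ = 0.161·1812.88/0.47 = 621.008 sabins (V = 1812.88 m³).
Additional absorption ΔA = 621.008 − 282.992 = 338.0 sabins.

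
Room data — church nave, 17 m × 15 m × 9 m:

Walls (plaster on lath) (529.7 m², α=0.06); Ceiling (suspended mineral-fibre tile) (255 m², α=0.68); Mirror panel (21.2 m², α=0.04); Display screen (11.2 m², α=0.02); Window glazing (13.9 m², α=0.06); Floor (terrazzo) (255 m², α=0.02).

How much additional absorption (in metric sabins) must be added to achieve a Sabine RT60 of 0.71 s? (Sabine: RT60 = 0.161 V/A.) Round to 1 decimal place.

A₁ = Σ Sᵢαᵢ = 529.7*0.06 + 255*0.68 + 21.2*0.04 + 11.2*0.02 + 13.9*0.06 + 255*0.02 = 212.188 sabins.
Target A₂ = 0.161·2295/0.71 = 520.415 sabins (V = 2295 m³).
ΔA = A₂ − A₁ = 520.415 − 212.188 = 308.2 sabins.

308.2 sabins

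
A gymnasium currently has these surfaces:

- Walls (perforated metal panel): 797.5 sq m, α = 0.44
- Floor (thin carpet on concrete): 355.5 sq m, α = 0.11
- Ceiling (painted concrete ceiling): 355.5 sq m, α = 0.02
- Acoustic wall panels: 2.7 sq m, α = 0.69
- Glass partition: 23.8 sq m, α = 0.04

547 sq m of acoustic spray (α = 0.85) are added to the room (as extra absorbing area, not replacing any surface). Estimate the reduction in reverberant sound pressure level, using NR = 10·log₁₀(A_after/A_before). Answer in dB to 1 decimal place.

3.3 dB

Total absorption A_before = 797.5·0.44 + 355.5·0.11 + 355.5·0.02 + 2.7·0.69 + 23.8·0.04
  = 350.900 + 39.105 + 7.110 + 1.863 + 0.952 = 399.930 sq m sabins.
Treatment contributes 547·0.85 = 464.950 sabins.
A_after = 399.930 + 464.950 = 864.880 sabins.
NR = 10·log₁₀(864.880/399.930) = 3.3 dB.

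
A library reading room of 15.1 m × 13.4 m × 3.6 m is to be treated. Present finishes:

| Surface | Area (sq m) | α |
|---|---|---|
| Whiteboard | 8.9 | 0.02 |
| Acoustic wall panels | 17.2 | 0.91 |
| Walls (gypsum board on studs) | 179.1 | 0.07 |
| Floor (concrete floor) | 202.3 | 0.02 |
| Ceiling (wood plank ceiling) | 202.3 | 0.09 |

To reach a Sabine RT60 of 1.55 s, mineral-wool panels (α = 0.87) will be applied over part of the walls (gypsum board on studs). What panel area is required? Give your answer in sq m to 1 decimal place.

31.3

A₁ = Σ Sᵢαᵢ = 8.9*0.02 + 17.2*0.91 + 179.1*0.07 + 202.3*0.02 + 202.3*0.09 = 50.620 sabins.
Required A₂ = 0.161·728.424/1.55 = 75.662 sabins.
Absorption to add: 75.662 − 50.620 = 25.042 sabins.
Each sq m of panel replacing the walls (gypsum board on studs) adds (0.87 − 0.07) = 0.80 sabins.
Panel area = 25.042 / 0.80 = 31.3 sq m.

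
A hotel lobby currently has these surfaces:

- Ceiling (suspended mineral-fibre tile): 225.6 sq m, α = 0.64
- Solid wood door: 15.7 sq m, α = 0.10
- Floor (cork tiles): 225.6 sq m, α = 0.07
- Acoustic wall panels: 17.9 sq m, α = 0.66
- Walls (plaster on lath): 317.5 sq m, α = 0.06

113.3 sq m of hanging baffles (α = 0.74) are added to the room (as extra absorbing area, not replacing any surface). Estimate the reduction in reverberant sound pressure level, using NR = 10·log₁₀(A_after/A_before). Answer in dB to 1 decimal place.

A_before = Σ Sᵢαᵢ = 225.6·0.64 + 15.7·0.10 + 225.6·0.07 + 17.9·0.66 + 317.5·0.06 = 192.610 sabins.
Treatment contributes 113.3·0.74 = 83.842 sabins.
New total A_after = 276.452 sabins.
Reduction = 10 log₁₀(A_after/A_before) = 10 log₁₀(1.4353) = 1.6 dB.

1.6 dB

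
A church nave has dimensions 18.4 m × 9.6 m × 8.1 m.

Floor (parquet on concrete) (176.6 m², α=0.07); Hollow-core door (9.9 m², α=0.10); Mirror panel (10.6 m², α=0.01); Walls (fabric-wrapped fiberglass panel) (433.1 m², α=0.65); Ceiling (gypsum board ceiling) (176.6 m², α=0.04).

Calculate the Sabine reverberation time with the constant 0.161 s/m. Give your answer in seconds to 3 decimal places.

0.763 s

Summing Sᵢαᵢ: 12.362 + 0.990 + 0.106 + 281.515 + 7.064 → A = 302.037 sabins.
Room volume: 1430.784 m³.
RT60 = 0.161 · V / A = 0.161 × 1430.784 / 302.037 = 0.763 s.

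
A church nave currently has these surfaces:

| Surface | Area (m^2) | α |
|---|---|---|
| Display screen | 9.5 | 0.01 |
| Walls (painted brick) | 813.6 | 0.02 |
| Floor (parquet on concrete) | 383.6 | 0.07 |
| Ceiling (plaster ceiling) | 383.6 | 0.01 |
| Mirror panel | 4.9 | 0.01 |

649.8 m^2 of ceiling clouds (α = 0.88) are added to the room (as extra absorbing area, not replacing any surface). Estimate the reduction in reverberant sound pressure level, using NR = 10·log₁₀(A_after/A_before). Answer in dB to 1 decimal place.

A_before = Σ Sᵢαᵢ = 9.5·0.01 + 813.6·0.02 + 383.6·0.07 + 383.6·0.01 + 4.9·0.01 = 47.104 sabins.
Treatment contributes 649.8·0.88 = 571.824 sabins.
A_after = 47.104 + 571.824 = 618.928 sabins.
Reduction = 10 log₁₀(A_after/A_before) = 10 log₁₀(13.1396) = 11.2 dB.

11.2 dB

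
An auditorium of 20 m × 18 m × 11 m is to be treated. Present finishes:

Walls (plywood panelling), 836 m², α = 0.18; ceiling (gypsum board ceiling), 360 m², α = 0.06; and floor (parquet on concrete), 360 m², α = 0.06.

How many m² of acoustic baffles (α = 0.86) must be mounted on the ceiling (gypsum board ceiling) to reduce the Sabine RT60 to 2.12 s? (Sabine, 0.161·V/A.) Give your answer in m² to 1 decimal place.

A₁ = Σ Sᵢαᵢ = 836·0.18 + 360·0.06 + 360·0.06 = 193.680 sabins.
Required A₂ = 0.161·3960/2.12 = 300.736 sabins.
Absorption to add: 300.736 − 193.680 = 107.056 sabins.
Net gain per m²: Δα = 0.86 − 0.06 = 0.80.
Area = ΔA/Δα = 107.056/0.80 = 133.8 m².

133.8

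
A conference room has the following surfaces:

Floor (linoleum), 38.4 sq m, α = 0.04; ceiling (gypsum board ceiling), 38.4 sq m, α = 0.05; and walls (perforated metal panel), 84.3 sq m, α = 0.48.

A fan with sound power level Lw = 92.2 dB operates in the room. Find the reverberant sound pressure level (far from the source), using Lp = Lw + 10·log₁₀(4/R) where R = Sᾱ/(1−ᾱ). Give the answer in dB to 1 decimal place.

80.4 dB

Σ(Sᵢαᵢ) = 38.4×0.04 + 38.4×0.05 + 84.3×0.48 = 43.920; total area S = 161.1 sq m.
ᾱ = 43.920/161.1 = 0.2726; R = Sᾱ/(1−ᾱ) = 43.920/(1−0.2726) = 60.379 sq m.
Lp = 92.2 + 10·log₁₀(4/60.379) = 92.2 + (-11.79) = 80.4 dB.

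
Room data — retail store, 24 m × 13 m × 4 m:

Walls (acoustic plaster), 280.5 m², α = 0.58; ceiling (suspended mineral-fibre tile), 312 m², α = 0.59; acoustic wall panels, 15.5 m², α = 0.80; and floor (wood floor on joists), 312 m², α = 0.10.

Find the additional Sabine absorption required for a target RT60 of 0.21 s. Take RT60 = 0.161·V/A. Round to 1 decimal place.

A₁ = Σ Sᵢαᵢ = 280.5·0.58 + 312·0.59 + 15.5·0.80 + 312·0.10 = 390.370 sabins.
V = 1248 m³. Required absorption A₂ = 0.161 × 1248 / 0.21 = 956.800 sabins.
Shortfall: 956.800 − 390.370 = 566.4 sabins.

566.4 sabins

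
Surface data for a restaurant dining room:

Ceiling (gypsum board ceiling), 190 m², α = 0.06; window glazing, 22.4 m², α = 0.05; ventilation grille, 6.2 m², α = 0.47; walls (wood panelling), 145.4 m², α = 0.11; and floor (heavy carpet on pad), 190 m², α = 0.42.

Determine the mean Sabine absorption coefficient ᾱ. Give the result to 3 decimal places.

S = Σ Sᵢ = 190 + 22.4 + 6.2 + 145.4 + 190 = 554.0 m².
Weighted sum Σ Sα = 111.228.
ᾱ = A/S = 0.201.

0.201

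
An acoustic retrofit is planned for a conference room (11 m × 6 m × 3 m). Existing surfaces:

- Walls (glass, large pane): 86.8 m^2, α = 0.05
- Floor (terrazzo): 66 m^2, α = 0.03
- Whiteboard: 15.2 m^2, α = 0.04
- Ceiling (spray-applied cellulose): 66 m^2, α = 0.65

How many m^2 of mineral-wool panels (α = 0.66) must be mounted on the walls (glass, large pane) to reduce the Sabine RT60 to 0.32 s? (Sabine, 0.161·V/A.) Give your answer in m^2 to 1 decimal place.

81.6

Summing Sᵢαᵢ: 4.340 + 1.980 + 0.608 + 42.900 → A₁ = 49.828 sabins.
V = 198 m³. Target absorption A₂ = 0.161 × 198 / 0.32 = 99.619 sabins.
Absorption to add: 99.619 − 49.828 = 49.791 sabins.
Each m^2 of panel replacing the walls (glass, large pane) adds (0.66 − 0.05) = 0.61 sabins.
Area = ΔA/Δα = 49.791/0.61 = 81.6 m^2.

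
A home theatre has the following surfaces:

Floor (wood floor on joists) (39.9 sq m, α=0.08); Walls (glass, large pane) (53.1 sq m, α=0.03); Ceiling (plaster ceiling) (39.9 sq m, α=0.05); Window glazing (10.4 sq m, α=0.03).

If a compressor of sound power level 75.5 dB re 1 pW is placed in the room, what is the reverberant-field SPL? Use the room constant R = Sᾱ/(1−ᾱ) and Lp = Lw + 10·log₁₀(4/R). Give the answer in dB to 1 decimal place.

72.8 dB

Σ(Sᵢαᵢ) = 39.9·0.08 + 53.1·0.03 + 39.9·0.05 + 10.4·0.03 = 7.092; total area S = 143.3 sq m.
ᾱ = 7.092/143.3 = 0.0495; R = Sᾱ/(1−ᾱ) = 7.092/(1−0.0495) = 7.461 sq m.
Lp = Lw + 10 log₁₀(4/R) = 75.5 -2.71 = 72.8 dB.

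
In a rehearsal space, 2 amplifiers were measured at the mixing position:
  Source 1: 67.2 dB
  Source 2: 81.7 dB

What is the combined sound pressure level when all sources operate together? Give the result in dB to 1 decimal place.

81.9 dB

Σ 10^(Lᵢ/10) = 1.532e+08.
L_total = 10·log₁₀(1.532e+08) = 81.9 dB.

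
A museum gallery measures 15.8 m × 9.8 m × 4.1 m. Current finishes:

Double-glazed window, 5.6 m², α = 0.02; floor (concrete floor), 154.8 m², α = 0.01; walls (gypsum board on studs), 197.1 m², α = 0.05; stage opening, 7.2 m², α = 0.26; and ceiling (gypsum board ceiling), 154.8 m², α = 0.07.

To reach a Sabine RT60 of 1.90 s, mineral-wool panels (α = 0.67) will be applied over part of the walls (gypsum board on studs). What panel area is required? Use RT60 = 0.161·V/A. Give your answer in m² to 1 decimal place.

47.7

Equivalent absorption area: A₁ = 5.6*0.02 + 154.8*0.01 + 197.1*0.05 + 7.2*0.26 + 154.8*0.07 = 24.223 m².
V = 634.844 m³. Target absorption A₂ = 0.161 × 634.844 / 1.90 = 53.795 sabins.
ΔA needed = 53.795 − 24.223 = 29.572 sabins.
Net gain per m²: Δα = 0.67 − 0.05 = 0.62.
Area = ΔA/Δα = 29.572/0.62 = 47.7 m².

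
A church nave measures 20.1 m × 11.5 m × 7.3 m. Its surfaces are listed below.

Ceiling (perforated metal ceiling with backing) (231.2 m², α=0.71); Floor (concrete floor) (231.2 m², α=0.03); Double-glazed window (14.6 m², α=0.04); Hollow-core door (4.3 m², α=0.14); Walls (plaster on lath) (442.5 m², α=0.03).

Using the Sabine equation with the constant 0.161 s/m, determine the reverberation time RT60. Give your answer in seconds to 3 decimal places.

1.464 sec

Summing Sᵢαᵢ: 164.152 + 6.936 + 0.584 + 0.602 + 13.275 → A = 185.549 sabins.
V = 20.1·11.5·7.3 = 1687.395 m³.
T = 0.161 V/A = 0.161·1687.395/185.549 = 1.464 s.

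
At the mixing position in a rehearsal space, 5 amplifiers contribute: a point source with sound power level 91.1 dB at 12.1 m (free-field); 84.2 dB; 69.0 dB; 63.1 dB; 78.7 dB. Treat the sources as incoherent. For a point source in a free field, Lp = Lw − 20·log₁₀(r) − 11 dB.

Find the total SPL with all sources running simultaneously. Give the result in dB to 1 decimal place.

85.4 dB

Source at 12.1 m: Lp = 91.1 − 20·log₁₀(12.1) − 11 = 58.4 dB.
Converting to relative power and adding: 10^(58.4/10) + 10^(84.2/10) + 10^(69.0/10) + 10^(63.1/10) + 10^(78.7/10) = 3.478e+08.
L_total = 10·log₁₀(3.478e+08) = 85.4 dB.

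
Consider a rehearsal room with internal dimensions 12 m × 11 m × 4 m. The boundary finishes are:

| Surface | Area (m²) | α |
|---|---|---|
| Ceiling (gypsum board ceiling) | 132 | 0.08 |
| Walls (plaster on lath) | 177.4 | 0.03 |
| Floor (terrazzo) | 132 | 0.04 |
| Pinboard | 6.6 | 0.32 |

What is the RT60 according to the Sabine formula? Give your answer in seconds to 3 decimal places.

3.652 seconds

Total absorption A = 132×0.08 + 177.4×0.03 + 132×0.04 + 6.6×0.32
  = 10.560 + 5.322 + 5.280 + 2.112 = 23.274 m² sabins.
Volume V = 12 × 11 × 4 = 528 m³.
RT60 = 0.161 · V / A = 0.161 × 528 / 23.274 = 3.652 s.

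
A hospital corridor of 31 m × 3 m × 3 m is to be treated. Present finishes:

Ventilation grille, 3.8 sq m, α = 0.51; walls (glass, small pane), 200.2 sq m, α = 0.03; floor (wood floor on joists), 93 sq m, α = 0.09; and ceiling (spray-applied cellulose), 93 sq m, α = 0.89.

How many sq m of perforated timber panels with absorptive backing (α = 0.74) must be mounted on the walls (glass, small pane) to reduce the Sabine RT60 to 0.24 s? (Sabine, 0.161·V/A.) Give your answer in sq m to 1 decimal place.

124.1

Total absorption A₁ = 3.8·0.51 + 200.2·0.03 + 93·0.09 + 93·0.89
  = 1.938 + 6.006 + 8.370 + 82.770 = 99.084 sq m sabins.
Required A₂ = 0.161·279/0.24 = 187.163 sabins.
Absorption to add: 187.163 − 99.084 = 88.079 sabins.
Net gain per sq m: Δα = 0.74 − 0.03 = 0.71.
Area = ΔA/Δα = 88.079/0.71 = 124.1 sq m.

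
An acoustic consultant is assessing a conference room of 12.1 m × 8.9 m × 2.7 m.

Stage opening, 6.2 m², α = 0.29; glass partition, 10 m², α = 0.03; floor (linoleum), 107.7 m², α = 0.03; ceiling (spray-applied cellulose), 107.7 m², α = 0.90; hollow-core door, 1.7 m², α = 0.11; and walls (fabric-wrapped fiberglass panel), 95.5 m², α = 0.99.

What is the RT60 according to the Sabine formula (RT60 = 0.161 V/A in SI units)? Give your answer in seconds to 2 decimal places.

0.24 seconds

A = Σ Sᵢαᵢ = 6.2×0.29 + 10×0.03 + 107.7×0.03 + 107.7×0.90 + 1.7×0.11 + 95.5×0.99 = 196.991 sabins.
V = 12.1·8.9·2.7 = 290.763 m³.
T = 0.161 V/A = 0.161·290.763/196.991 = 0.24 s.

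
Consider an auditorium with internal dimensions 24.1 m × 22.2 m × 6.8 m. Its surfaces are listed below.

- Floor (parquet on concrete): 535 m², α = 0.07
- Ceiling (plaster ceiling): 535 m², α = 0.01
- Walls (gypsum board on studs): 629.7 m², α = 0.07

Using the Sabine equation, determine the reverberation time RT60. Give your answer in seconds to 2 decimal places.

Summing Sᵢαᵢ: 37.450 + 5.350 + 44.079 → A = 86.879 sabins.
V = 24.1·22.2·6.8 = 3638.136 m³.
Sabine: RT60 = 0.161 × 3638.136 / 86.879 = 6.74 s.

6.74 s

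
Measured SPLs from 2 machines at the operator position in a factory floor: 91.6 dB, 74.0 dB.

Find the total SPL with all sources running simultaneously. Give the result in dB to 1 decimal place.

Sum in the linear (power) domain: Σ 10^(Lᵢ/10) = 10^(91.6/10) + 10^(74.0/10) = 1.471e+09.
Back to dB: 10·log₁₀ Σ = 91.7 dB.

91.7 dB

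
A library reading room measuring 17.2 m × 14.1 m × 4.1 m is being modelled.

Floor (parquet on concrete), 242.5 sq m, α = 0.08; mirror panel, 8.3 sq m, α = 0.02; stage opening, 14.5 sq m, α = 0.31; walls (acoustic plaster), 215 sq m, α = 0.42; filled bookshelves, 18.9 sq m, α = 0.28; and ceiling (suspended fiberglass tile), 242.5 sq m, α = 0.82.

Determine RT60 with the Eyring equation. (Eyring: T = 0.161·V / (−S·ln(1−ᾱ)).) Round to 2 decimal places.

0.38 s

Total surface area S = 242.5 + 8.3 + 14.5 + 215 + 18.9 + 242.5 = 741.7 sq m.
Σ(Sᵢαᵢ) = 242.5·0.08 + 8.3·0.02 + 14.5·0.31 + 215·0.42 + 18.9·0.28 + 242.5·0.82 = 318.503.
Mean coefficient ᾱ = A/S = 0.4294.
−S·ln(1−ᾱ) = −741.7 × ln(1 − 0.4294) = 416.143.
V = 17.2 × 14.1 × 4.1 = 994.332 m³.
RT60 = 0.161 × 994.332 / 416.143 = 0.38 s.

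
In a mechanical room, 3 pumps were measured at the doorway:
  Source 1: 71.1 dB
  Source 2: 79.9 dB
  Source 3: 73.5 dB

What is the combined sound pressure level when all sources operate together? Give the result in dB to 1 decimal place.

Σ 10^(Lᵢ/10) = 1.33e+08.
Back to dB: 10·log₁₀ Σ = 81.2 dB.

81.2 dB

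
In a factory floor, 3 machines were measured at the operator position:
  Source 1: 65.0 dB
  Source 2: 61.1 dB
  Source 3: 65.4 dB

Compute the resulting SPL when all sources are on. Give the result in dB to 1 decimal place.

Converting to relative power and adding: 10^(65.0/10) + 10^(61.1/10) + 10^(65.4/10) = 7.918e+06.
Combined level = 10 log₁₀(7.918e+06) = 69.0 dB.

69.0 dB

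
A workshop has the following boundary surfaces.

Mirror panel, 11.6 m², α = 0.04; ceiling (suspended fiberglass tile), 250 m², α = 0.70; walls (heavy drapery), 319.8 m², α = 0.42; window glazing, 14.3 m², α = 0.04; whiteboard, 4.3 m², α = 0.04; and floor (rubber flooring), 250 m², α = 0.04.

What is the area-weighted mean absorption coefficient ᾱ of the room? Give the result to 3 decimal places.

Total surface area S = 850.0 m².
Σ(Sᵢαᵢ) = 11.6·0.04 + 250·0.70 + 319.8·0.42 + 14.3·0.04 + 4.3·0.04 + 250·0.04 = 320.524.
ᾱ = 320.524 / 850.0 = 0.377.

0.377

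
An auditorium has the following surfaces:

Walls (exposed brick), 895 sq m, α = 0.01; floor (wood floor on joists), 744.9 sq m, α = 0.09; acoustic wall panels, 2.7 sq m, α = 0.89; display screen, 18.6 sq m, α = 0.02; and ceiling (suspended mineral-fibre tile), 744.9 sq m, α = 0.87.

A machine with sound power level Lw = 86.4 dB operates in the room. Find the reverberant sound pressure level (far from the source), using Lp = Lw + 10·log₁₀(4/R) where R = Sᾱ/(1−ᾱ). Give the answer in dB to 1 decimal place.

A = 726.829 sabins; S = 2406.1 sq m.
ᾱ = 726.829/2406.1 = 0.3021; R = Sᾱ/(1−ᾱ) = 726.829/(1−0.3021) = 1041.451 sq m.
Lp = Lw + 10 log₁₀(4/R) = 86.4 -24.16 = 62.2 dB.

62.2 dB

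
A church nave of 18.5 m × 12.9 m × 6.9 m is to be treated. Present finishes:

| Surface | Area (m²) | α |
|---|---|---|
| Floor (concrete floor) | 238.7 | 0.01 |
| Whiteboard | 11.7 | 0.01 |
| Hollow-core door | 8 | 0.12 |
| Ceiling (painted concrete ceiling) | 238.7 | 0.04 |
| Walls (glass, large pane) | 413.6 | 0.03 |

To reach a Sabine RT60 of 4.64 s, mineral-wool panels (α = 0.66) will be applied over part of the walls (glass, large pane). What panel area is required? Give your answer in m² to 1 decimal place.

50.3

A₁ = Σ Sᵢαᵢ = 238.7×0.01 + 11.7×0.01 + 8×0.12 + 238.7×0.04 + 413.6×0.03 = 25.420 sabins.
V = 1646.685 m³. Target absorption A₂ = 0.161 × 1646.685 / 4.64 = 57.137 sabins.
Absorption to add: 57.137 − 25.420 = 31.717 sabins.
Each m² of panel replacing the walls (glass, large pane) adds (0.66 − 0.03) = 0.63 sabins.
Area = ΔA/Δα = 31.717/0.63 = 50.3 m².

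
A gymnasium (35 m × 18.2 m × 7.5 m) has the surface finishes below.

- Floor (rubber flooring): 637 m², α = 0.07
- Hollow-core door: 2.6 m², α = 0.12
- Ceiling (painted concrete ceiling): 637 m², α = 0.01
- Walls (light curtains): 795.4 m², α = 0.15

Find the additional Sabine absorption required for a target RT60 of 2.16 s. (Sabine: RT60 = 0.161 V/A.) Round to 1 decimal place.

A₁ = Σ Sᵢαᵢ = 637·0.07 + 2.6·0.12 + 637·0.01 + 795.4·0.15 = 170.582 sabins.
V = 4777.5 m³. Required absorption A₂ = 0.161 × 4777.5 / 2.16 = 356.101 sabins.
Additional absorption ΔA = 356.101 − 170.582 = 185.5 sabins.

185.5 sabins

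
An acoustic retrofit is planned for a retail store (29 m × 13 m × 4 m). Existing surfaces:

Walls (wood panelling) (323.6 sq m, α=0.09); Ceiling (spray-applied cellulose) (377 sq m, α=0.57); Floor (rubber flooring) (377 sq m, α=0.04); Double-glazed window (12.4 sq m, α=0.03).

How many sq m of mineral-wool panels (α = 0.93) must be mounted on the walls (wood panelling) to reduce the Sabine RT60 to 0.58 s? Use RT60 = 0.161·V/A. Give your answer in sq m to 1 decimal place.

Equivalent absorption area: A₁ = 323.6×0.09 + 377×0.57 + 377×0.04 + 12.4×0.03 = 259.466 sq m.
V = 1508 m³. Target absorption A₂ = 0.161 × 1508 / 0.58 = 418.600 sabins.
Absorption to add: 418.600 − 259.466 = 159.134 sabins.
Each sq m of panel replacing the walls (wood panelling) adds (0.93 − 0.09) = 0.84 sabins.
Area = ΔA/Δα = 159.134/0.84 = 189.4 sq m.

189.4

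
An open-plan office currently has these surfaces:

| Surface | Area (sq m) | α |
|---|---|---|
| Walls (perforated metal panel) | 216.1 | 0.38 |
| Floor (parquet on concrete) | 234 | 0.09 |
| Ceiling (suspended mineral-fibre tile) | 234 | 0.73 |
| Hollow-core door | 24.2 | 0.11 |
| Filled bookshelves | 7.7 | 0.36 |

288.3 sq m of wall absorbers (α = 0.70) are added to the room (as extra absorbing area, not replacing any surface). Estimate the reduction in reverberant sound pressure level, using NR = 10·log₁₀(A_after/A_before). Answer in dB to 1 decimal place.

2.4 dB

Summing Sᵢαᵢ: 82.118 + 21.060 + 170.820 + 2.662 + 2.772 → A_before = 279.432 sabins.
Treatment contributes 288.3·0.70 = 201.810 sabins.
New total A_after = 481.242 sabins.
Reduction = 10 log₁₀(A_after/A_before) = 10 log₁₀(1.7222) = 2.4 dB.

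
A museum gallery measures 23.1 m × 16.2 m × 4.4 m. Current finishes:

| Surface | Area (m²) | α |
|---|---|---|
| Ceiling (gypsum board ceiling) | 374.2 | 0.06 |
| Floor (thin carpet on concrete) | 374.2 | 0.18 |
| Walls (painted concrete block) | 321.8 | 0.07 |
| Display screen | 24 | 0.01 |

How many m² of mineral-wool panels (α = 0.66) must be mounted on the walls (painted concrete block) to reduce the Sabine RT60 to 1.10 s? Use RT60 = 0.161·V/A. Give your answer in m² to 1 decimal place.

217.7

Summing Sᵢαᵢ: 22.452 + 67.356 + 22.526 + 0.240 → A₁ = 112.574 sabins.
Required A₂ = 0.161·1646.568/1.10 = 240.998 sabins.
Absorption to add: 240.998 − 112.574 = 128.424 sabins.
Net gain per m²: Δα = 0.66 − 0.07 = 0.59.
Area = ΔA/Δα = 128.424/0.59 = 217.7 m².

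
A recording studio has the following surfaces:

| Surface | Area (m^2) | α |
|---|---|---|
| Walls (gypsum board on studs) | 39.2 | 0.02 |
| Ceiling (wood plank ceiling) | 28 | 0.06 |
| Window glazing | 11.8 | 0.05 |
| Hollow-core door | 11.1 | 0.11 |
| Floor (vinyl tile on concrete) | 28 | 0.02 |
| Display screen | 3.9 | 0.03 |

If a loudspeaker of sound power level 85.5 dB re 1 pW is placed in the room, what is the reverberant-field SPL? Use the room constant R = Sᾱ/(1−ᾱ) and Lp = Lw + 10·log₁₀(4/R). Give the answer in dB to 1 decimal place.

Σ(Sᵢαᵢ) = 39.2·0.02 + 28·0.06 + 11.8·0.05 + 11.1·0.11 + 28·0.02 + 3.9·0.03 = 4.952; total area S = 122.0 m^2.
ᾱ = 0.0406, so room constant R = A/(1−ᾱ) = 5.162 m^2.
Lp = Lw + 10 log₁₀(4/R) = 85.5 -1.11 = 84.4 dB.

84.4 dB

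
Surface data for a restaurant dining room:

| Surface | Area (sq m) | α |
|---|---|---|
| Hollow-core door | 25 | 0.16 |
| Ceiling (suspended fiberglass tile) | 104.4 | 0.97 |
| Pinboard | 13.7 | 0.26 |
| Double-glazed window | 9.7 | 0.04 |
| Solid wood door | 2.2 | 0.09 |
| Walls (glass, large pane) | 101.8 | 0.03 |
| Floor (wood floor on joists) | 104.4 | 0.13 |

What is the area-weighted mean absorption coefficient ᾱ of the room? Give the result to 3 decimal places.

0.349

Total surface area S = 361.2 sq m.
A = 25·0.16 + 104.4·0.97 + 13.7·0.26 + 9.7·0.04 + 2.2·0.09 + 101.8·0.03 + 104.4·0.13 = 126.042 sabins.
ᾱ = A/S = 0.349.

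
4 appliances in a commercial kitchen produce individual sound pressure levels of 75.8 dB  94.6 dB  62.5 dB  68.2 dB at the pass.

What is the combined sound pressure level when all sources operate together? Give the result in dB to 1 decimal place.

94.7 dB

Sum in the linear (power) domain: Σ 10^(Lᵢ/10) = 10^(75.8/10) + 10^(94.6/10) + 10^(62.5/10) + 10^(68.2/10) = 2.93e+09.
Combined level = 10 log₁₀(2.93e+09) = 94.7 dB.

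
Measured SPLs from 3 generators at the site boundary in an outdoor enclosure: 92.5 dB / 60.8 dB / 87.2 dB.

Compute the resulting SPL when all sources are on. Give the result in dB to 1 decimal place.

Converting to relative power and adding: 10^(92.5/10) + 10^(60.8/10) + 10^(87.2/10) = 2.304e+09.
Combined level = 10 log₁₀(2.304e+09) = 93.6 dB.

93.6 dB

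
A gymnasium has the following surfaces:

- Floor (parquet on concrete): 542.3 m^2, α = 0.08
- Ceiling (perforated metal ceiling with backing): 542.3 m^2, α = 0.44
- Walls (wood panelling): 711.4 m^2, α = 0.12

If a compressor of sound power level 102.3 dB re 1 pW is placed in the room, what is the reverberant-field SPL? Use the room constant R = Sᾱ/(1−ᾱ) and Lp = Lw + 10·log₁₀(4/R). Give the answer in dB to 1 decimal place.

81.7 dB

A = 367.364 sabins; S = 1796.0 m^2.
ᾱ = 0.2045, so room constant R = A/(1−ᾱ) = 461.803 m^2.
Lp = 102.3 + 10·log₁₀(4/461.803) = 102.3 + (-20.62) = 81.7 dB.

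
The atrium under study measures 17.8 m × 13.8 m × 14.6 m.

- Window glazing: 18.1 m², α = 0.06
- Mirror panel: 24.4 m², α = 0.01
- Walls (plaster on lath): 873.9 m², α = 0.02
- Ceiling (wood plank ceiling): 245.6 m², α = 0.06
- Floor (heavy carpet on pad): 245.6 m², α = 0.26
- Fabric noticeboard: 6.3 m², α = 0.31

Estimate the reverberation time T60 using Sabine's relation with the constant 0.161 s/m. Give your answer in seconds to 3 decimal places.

Equivalent absorption area: A = 18.1·0.06 + 24.4·0.01 + 873.9·0.02 + 245.6·0.06 + 245.6·0.26 + 6.3·0.31 = 99.353 m².
V = 17.8·13.8·14.6 = 3586.344 m³.
Sabine: RT60 = 0.161 × 3586.344 / 99.353 = 5.812 s.

5.812 s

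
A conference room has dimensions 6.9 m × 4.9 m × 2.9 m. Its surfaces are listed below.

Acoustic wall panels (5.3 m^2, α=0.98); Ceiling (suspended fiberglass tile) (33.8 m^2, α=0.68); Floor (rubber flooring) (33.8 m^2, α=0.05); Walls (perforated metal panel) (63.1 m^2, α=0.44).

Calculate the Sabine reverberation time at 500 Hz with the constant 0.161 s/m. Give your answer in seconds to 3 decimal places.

0.274 sec

Total absorption A = 5.3·0.98 + 33.8·0.68 + 33.8·0.05 + 63.1·0.44
  = 5.194 + 22.984 + 1.690 + 27.764 = 57.632 m^2 sabins.
V = 6.9·4.9·2.9 = 98.049 m³.
T = 0.161 V/A = 0.161·98.049/57.632 = 0.274 s.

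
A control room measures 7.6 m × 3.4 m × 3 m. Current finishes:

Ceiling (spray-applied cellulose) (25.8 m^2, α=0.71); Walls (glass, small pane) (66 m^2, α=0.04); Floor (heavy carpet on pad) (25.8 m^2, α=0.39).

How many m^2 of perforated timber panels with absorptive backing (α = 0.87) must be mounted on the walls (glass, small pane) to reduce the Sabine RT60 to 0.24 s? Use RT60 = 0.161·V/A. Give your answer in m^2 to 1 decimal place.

Summing Sᵢαᵢ: 18.318 + 2.640 + 10.062 → A₁ = 31.020 sabins.
Required A₂ = 0.161·77.52/0.24 = 52.003 sabins.
Absorption to add: 52.003 − 31.020 = 20.983 sabins.
Each m^2 of panel replacing the walls (glass, small pane) adds (0.87 − 0.04) = 0.83 sabins.
Panel area = 20.983 / 0.83 = 25.3 m^2.

25.3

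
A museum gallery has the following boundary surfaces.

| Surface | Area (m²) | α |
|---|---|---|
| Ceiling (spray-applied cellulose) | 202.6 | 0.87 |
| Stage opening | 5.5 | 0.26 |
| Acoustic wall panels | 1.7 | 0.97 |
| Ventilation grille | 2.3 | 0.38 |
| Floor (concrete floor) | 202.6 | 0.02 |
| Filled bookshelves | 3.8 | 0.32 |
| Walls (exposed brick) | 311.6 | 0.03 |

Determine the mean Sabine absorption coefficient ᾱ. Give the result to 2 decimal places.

0.27

Total surface area S = 730.1 m².
Weighted sum Σ Sα = 194.831.
ᾱ = A/S = 0.27.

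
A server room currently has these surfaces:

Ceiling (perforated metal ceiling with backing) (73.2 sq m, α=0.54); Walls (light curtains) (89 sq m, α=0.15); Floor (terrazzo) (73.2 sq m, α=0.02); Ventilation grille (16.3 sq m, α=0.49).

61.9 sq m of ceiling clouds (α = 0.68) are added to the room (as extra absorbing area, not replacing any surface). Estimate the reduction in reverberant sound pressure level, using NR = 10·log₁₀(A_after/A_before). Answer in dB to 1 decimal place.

2.2 dB

Equivalent absorption area: A_before = 73.2×0.54 + 89×0.15 + 73.2×0.02 + 16.3×0.49 = 62.329 sq m.
Added absorption = 61.9 × 0.68 = 42.092 sabins.
A_after = 62.329 + 42.092 = 104.421 sabins.
Reduction = 10 log₁₀(A_after/A_before) = 10 log₁₀(1.6753) = 2.2 dB.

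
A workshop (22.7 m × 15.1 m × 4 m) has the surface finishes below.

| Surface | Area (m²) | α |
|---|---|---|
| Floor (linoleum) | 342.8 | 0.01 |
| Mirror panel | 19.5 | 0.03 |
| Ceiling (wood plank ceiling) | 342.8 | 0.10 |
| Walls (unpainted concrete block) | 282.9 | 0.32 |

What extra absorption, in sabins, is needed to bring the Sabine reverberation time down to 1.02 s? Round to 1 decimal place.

Summing Sᵢαᵢ: 3.428 + 0.585 + 34.280 + 90.528 → A₁ = 128.821 sabins.
Target A₂ = 0.161·1371.08/1.02 = 216.416 sabins (V = 1371.08 m³).
ΔA = A₂ − A₁ = 216.416 − 128.821 = 87.6 sabins.

87.6 sabins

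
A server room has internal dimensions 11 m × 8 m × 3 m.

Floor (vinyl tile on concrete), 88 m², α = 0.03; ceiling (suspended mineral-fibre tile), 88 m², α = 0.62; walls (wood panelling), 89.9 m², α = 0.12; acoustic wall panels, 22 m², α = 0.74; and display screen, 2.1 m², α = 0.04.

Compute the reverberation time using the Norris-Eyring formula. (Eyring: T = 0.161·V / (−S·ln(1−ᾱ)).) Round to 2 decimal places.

0.43 s

S = Σ Sᵢ = 290.0 m².
Σ(Sᵢαᵢ) = 88×0.03 + 88×0.62 + 89.9×0.12 + 22×0.74 + 2.1×0.04 = 84.352.
ᾱ = 84.352 / 290.0 = 0.2909.
−S·ln(1−ᾱ) = −290.0 × ln(1 − 0.2909) = 99.690.
V = 11 × 8 × 3 = 264 m³.
RT60 = 0.161 × 264 / 99.690 = 0.43 s.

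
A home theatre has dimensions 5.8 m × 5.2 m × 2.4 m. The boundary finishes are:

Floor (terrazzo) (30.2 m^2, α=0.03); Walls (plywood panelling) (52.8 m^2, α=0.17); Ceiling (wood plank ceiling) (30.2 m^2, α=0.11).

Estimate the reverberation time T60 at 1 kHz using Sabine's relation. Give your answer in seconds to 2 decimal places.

0.88 seconds

Total absorption A = 30.2·0.03 + 52.8·0.17 + 30.2·0.11
  = 0.906 + 8.976 + 3.322 = 13.204 m^2 sabins.
V = 5.8·5.2·2.4 = 72.384 m³.
RT60 = 0.161 · V / A = 0.161 × 72.384 / 13.204 = 0.88 s.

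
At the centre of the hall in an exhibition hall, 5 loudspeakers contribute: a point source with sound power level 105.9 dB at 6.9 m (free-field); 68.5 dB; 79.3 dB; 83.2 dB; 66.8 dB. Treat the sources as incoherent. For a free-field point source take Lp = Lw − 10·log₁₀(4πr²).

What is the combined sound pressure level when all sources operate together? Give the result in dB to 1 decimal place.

85.7 dB

Source at 6.9 m: Lp = 105.9 − 10·log₁₀(4π·6.9²) = 105.9 − 10·log₁₀(598.285) = 78.1 dB.
Converting to relative power and adding: 10^(78.1/10) + 10^(68.5/10) + 10^(79.3/10) + 10^(83.2/10) + 10^(66.8/10) = 3.705e+08.
Combined level = 10 log₁₀(3.705e+08) = 85.7 dB.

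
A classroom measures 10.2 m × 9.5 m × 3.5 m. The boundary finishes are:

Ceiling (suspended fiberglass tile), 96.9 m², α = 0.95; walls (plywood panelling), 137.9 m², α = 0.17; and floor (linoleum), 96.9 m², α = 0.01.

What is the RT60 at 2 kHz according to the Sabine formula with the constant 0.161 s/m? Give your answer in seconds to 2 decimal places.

0.47 seconds

A = Σ Sᵢαᵢ = 96.9×0.95 + 137.9×0.17 + 96.9×0.01 = 116.467 sabins.
Room volume: 339.15 m³.
T = 0.161 V/A = 0.161·339.15/116.467 = 0.47 s.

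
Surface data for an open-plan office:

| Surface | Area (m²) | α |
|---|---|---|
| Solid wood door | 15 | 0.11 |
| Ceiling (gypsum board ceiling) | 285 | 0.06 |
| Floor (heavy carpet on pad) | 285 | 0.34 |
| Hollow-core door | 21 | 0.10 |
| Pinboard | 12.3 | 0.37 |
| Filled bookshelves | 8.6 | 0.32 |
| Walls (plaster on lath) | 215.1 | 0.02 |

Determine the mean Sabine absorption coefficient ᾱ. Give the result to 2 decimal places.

0.15

S = Σ Sᵢ = 15 + 285 + 285 + 21 + 12.3 + 8.6 + 215.1 = 842.0 m².
Σ(Sᵢαᵢ) = 15*0.11 + 285*0.06 + 285*0.34 + 21*0.10 + 12.3*0.37 + 8.6*0.32 + 215.1*0.02 = 129.355.
ᾱ = 129.355 / 842.0 = 0.15.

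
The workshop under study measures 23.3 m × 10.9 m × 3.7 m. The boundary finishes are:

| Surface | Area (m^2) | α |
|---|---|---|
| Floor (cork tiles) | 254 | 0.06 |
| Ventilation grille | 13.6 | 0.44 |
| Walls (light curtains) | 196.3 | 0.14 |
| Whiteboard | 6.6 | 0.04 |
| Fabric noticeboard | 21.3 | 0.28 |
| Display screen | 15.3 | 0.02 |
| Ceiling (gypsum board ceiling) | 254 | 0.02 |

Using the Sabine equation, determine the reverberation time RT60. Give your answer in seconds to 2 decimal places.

A = Σ Sᵢαᵢ = 254*0.06 + 13.6*0.44 + 196.3*0.14 + 6.6*0.04 + 21.3*0.28 + 15.3*0.02 + 254*0.02 = 60.320 sabins.
V = 23.3·10.9·3.7 = 939.689 m³.
T = 0.161 V/A = 0.161·939.689/60.320 = 2.51 s.

2.51 s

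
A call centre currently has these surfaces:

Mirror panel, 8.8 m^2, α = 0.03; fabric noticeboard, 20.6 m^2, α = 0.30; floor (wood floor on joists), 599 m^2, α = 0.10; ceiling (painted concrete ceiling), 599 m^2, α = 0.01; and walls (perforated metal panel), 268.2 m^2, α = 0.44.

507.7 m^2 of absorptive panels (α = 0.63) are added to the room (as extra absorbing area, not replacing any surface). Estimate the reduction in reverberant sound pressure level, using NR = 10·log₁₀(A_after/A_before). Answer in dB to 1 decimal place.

Equivalent absorption area: A_before = 8.8*0.03 + 20.6*0.30 + 599*0.10 + 599*0.01 + 268.2*0.44 = 190.342 m^2.
Treatment contributes 507.7·0.63 = 319.851 sabins.
A_after = 190.342 + 319.851 = 510.193 sabins.
NR = 10·log₁₀(510.193/190.342) = 4.3 dB.

4.3 dB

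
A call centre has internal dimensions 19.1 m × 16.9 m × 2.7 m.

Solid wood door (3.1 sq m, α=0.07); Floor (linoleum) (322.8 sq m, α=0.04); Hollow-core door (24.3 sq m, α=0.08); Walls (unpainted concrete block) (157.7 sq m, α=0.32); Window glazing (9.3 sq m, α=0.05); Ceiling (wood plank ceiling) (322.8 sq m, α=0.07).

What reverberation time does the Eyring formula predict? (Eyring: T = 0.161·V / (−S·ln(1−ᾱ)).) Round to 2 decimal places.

Total surface area S = 3.1 + 322.8 + 24.3 + 157.7 + 9.3 + 322.8 = 840.0 sq m.
Σ(Sᵢαᵢ) = 3.1×0.07 + 322.8×0.04 + 24.3×0.08 + 157.7×0.32 + 9.3×0.05 + 322.8×0.07 = 88.598.
Mean coefficient ᾱ = A/S = 0.1055.
Eyring denominator: −S ln(1−ᾱ) = 93.652.
V = 19.1 × 16.9 × 2.7 = 871.533 m³.
T = 0.161·V/[−S·ln(1−ᾱ)] = 0.161·871.533/93.652 = 1.50 s.

1.50 seconds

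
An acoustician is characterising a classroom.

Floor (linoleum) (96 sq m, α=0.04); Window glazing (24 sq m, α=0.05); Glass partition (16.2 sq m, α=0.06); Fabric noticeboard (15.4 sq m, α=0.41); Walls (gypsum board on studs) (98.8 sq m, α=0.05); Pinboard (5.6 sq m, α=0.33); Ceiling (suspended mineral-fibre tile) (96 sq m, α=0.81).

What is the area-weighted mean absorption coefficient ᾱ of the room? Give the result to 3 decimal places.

S = Σ Sᵢ = 96 + 24 + 16.2 + 15.4 + 98.8 + 5.6 + 96 = 352.0 sq m.
A = 96×0.04 + 24×0.05 + 16.2×0.06 + 15.4×0.41 + 98.8×0.05 + 5.6×0.33 + 96×0.81 = 96.874 sabins.
ᾱ = 96.874 / 352.0 = 0.275.

0.275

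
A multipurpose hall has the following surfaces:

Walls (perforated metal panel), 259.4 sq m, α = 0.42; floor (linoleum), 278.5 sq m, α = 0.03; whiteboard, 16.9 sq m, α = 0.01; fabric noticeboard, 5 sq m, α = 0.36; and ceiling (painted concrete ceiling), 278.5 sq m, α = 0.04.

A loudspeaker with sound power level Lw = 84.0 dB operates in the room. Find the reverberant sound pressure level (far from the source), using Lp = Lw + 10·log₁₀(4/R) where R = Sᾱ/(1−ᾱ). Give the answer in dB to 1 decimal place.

Σ(Sᵢαᵢ) = 259.4×0.42 + 278.5×0.03 + 16.9×0.01 + 5×0.36 + 278.5×0.04 = 130.412; total area S = 838.3 sq m.
ᾱ = 130.412/838.3 = 0.1556; R = Sᾱ/(1−ᾱ) = 130.412/(1−0.1556) = 154.443 sq m.
Lp = Lw + 10 log₁₀(4/R) = 84.0 -15.87 = 68.1 dB.

68.1 dB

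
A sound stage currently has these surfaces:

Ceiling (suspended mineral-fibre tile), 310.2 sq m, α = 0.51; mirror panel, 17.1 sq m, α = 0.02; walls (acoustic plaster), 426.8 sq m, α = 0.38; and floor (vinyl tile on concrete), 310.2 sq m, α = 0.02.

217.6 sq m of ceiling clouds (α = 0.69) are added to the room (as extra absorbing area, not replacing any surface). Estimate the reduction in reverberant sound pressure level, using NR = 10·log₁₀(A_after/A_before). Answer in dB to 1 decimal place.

1.6 dB

Total absorption A_before = 310.2·0.51 + 17.1·0.02 + 426.8·0.38 + 310.2·0.02
  = 158.202 + 0.342 + 162.184 + 6.204 = 326.932 sq m sabins.
Treatment contributes 217.6·0.69 = 150.144 sabins.
A_after = 326.932 + 150.144 = 477.076 sabins.
NR = 10·log₁₀(477.076/326.932) = 1.6 dB.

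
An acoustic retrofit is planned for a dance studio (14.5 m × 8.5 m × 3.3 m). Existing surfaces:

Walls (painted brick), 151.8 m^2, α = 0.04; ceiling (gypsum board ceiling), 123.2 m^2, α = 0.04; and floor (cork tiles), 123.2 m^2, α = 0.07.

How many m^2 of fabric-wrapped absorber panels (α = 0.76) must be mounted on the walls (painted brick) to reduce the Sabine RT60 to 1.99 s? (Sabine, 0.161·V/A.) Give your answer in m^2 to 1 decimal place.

A₁ = Σ Sᵢαᵢ = 151.8*0.04 + 123.2*0.04 + 123.2*0.07 = 19.624 sabins.
V = 406.725 m³. Target absorption A₂ = 0.161 × 406.725 / 1.99 = 32.906 sabins.
ΔA needed = 32.906 − 19.624 = 13.282 sabins.
Net gain per m^2: Δα = 0.76 − 0.04 = 0.72.
Panel area = 13.282 / 0.72 = 18.4 m^2.

18.4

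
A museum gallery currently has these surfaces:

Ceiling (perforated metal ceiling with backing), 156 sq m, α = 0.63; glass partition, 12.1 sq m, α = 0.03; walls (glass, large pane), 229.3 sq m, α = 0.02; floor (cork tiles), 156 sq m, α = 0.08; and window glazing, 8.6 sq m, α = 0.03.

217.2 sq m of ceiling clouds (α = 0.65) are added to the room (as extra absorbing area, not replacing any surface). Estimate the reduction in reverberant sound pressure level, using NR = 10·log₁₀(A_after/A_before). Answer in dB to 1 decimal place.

Equivalent absorption area: A_before = 156·0.63 + 12.1·0.03 + 229.3·0.02 + 156·0.08 + 8.6·0.03 = 115.967 sq m.
Treatment contributes 217.2·0.65 = 141.180 sabins.
A_after = 115.967 + 141.180 = 257.147 sabins.
Reduction = 10 log₁₀(A_after/A_before) = 10 log₁₀(2.2174) = 3.5 dB.

3.5 dB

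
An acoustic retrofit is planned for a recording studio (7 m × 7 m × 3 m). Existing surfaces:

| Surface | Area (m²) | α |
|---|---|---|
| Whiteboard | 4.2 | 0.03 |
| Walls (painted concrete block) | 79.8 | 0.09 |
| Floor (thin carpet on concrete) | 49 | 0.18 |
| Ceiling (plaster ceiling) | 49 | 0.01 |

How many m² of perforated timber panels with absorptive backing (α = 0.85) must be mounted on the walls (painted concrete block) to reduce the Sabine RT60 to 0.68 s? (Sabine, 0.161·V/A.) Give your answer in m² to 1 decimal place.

23.9

Summing Sᵢαᵢ: 0.126 + 7.182 + 8.820 + 0.490 → A₁ = 16.618 sabins.
V = 147 m³. Target absorption A₂ = 0.161 × 147 / 0.68 = 34.804 sabins.
ΔA needed = 34.804 − 16.618 = 18.186 sabins.
Each m² of panel replacing the walls (painted concrete block) adds (0.85 − 0.09) = 0.76 sabins.
Panel area = 18.186 / 0.76 = 23.9 m².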